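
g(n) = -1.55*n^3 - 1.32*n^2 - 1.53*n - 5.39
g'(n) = -4.65*n^2 - 2.64*n - 1.53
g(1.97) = -25.38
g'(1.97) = -24.78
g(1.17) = -11.47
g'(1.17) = -10.98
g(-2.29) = 9.81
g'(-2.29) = -19.87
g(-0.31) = -5.00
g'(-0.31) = -1.16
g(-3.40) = 45.47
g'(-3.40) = -46.31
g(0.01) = -5.41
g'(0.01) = -1.56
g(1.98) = -25.63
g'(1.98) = -24.99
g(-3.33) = 42.30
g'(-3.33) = -44.30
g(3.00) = -63.71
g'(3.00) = -51.30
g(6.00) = -396.89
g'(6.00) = -184.77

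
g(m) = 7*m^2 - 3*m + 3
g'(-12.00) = -171.00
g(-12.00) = 1047.00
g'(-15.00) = -213.00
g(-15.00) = 1623.00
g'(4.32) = 57.48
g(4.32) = 120.68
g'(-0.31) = -7.34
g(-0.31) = 4.60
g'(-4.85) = -70.90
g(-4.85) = 182.21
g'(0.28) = 0.92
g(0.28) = 2.71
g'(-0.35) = -7.90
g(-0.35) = 4.91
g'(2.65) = 34.10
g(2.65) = 44.21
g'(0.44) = 3.16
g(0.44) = 3.04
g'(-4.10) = -60.40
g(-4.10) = 132.97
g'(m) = 14*m - 3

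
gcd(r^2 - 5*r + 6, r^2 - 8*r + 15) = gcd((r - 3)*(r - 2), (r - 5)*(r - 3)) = r - 3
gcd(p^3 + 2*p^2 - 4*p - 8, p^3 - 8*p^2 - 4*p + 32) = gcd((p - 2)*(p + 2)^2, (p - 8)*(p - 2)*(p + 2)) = p^2 - 4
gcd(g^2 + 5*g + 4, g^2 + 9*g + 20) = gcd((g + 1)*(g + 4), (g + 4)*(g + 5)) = g + 4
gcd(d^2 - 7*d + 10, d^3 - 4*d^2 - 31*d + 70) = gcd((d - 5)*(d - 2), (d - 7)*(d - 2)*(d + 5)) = d - 2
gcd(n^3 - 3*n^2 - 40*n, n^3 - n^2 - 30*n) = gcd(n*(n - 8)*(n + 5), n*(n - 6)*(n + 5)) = n^2 + 5*n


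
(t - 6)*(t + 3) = t^2 - 3*t - 18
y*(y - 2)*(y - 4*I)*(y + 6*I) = y^4 - 2*y^3 + 2*I*y^3 + 24*y^2 - 4*I*y^2 - 48*y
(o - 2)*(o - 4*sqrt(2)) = o^2 - 4*sqrt(2)*o - 2*o + 8*sqrt(2)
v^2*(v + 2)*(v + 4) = v^4 + 6*v^3 + 8*v^2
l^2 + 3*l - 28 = (l - 4)*(l + 7)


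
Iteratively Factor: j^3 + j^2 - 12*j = (j + 4)*(j^2 - 3*j) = (j - 3)*(j + 4)*(j)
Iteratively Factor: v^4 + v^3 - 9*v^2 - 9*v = (v + 1)*(v^3 - 9*v) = (v + 1)*(v + 3)*(v^2 - 3*v) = v*(v + 1)*(v + 3)*(v - 3)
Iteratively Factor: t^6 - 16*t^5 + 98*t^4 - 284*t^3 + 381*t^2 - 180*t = (t - 3)*(t^5 - 13*t^4 + 59*t^3 - 107*t^2 + 60*t) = (t - 3)*(t - 1)*(t^4 - 12*t^3 + 47*t^2 - 60*t) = (t - 5)*(t - 3)*(t - 1)*(t^3 - 7*t^2 + 12*t) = t*(t - 5)*(t - 3)*(t - 1)*(t^2 - 7*t + 12) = t*(t - 5)*(t - 4)*(t - 3)*(t - 1)*(t - 3)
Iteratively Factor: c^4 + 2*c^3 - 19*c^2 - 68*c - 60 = (c + 2)*(c^3 - 19*c - 30) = (c - 5)*(c + 2)*(c^2 + 5*c + 6) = (c - 5)*(c + 2)*(c + 3)*(c + 2)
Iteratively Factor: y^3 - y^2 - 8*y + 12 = (y - 2)*(y^2 + y - 6) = (y - 2)*(y + 3)*(y - 2)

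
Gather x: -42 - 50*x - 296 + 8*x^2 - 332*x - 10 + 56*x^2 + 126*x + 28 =64*x^2 - 256*x - 320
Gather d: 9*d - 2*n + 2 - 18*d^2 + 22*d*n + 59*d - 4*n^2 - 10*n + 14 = -18*d^2 + d*(22*n + 68) - 4*n^2 - 12*n + 16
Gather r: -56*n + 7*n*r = 7*n*r - 56*n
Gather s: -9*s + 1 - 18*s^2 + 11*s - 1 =-18*s^2 + 2*s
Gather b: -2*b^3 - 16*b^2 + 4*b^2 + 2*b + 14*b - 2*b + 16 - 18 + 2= -2*b^3 - 12*b^2 + 14*b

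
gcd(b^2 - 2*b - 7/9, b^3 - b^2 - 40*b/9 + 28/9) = b - 7/3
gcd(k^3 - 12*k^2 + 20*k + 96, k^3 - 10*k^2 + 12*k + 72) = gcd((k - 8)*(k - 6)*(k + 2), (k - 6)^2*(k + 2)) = k^2 - 4*k - 12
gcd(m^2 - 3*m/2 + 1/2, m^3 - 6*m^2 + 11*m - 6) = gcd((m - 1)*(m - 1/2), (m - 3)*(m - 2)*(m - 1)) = m - 1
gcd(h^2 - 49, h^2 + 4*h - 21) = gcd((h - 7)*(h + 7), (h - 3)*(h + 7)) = h + 7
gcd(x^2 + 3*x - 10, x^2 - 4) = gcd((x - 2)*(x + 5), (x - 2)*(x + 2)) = x - 2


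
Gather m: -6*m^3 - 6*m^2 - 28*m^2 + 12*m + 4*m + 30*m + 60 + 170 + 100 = -6*m^3 - 34*m^2 + 46*m + 330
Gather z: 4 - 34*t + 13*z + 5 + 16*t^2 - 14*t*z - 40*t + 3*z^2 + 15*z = 16*t^2 - 74*t + 3*z^2 + z*(28 - 14*t) + 9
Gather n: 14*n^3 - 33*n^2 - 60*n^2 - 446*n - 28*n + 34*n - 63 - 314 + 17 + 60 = 14*n^3 - 93*n^2 - 440*n - 300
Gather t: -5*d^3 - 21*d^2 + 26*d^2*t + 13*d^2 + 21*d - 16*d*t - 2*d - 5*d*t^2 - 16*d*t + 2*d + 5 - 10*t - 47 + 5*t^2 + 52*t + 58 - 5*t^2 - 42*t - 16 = -5*d^3 - 8*d^2 - 5*d*t^2 + 21*d + t*(26*d^2 - 32*d)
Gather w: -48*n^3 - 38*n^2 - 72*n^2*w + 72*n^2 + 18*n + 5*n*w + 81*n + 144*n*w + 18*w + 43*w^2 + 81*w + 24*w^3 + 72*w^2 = -48*n^3 + 34*n^2 + 99*n + 24*w^3 + 115*w^2 + w*(-72*n^2 + 149*n + 99)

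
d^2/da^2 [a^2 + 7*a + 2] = 2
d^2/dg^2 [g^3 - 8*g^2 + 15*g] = 6*g - 16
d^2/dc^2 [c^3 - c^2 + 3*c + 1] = 6*c - 2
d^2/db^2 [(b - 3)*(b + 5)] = 2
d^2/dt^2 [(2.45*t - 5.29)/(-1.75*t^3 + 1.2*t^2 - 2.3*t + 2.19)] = (-45.01875*t^5 + 225.2775*t^4 - 165.0775*t^3 + 60.7836*t^2 + 72.67275*t + 3.48265999999999)/(5.359375*t^9 - 11.025*t^8 + 28.69125*t^7 - 50.828625*t^6 + 65.3025*t^5 - 81.3933*t^4 + 73.612925*t^3 - 52.02126*t^2 + 33.09309*t - 10.503459)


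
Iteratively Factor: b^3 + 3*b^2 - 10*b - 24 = (b + 2)*(b^2 + b - 12) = (b + 2)*(b + 4)*(b - 3)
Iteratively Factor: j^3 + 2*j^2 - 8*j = (j - 2)*(j^2 + 4*j) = (j - 2)*(j + 4)*(j)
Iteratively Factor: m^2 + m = (m)*(m + 1)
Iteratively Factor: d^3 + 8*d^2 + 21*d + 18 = (d + 3)*(d^2 + 5*d + 6) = (d + 2)*(d + 3)*(d + 3)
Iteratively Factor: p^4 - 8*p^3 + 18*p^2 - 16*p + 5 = (p - 1)*(p^3 - 7*p^2 + 11*p - 5) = (p - 1)^2*(p^2 - 6*p + 5) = (p - 5)*(p - 1)^2*(p - 1)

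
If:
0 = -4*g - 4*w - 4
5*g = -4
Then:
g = -4/5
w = -1/5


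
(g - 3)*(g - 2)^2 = g^3 - 7*g^2 + 16*g - 12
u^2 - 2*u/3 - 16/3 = (u - 8/3)*(u + 2)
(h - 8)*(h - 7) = h^2 - 15*h + 56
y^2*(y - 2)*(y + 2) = y^4 - 4*y^2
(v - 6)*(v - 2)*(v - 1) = v^3 - 9*v^2 + 20*v - 12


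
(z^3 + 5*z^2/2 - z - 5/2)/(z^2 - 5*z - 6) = (2*z^2 + 3*z - 5)/(2*(z - 6))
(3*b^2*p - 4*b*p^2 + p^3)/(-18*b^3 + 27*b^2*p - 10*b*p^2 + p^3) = p/(-6*b + p)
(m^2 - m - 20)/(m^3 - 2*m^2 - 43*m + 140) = (m + 4)/(m^2 + 3*m - 28)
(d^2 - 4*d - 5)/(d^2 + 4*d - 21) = (d^2 - 4*d - 5)/(d^2 + 4*d - 21)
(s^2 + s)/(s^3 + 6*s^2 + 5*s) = 1/(s + 5)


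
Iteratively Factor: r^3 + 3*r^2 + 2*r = (r + 2)*(r^2 + r) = r*(r + 2)*(r + 1)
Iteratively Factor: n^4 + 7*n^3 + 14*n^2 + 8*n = (n + 4)*(n^3 + 3*n^2 + 2*n) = n*(n + 4)*(n^2 + 3*n + 2) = n*(n + 1)*(n + 4)*(n + 2)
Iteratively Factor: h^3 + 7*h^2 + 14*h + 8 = (h + 4)*(h^2 + 3*h + 2) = (h + 1)*(h + 4)*(h + 2)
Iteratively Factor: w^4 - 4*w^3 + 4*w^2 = (w)*(w^3 - 4*w^2 + 4*w) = w^2*(w^2 - 4*w + 4) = w^2*(w - 2)*(w - 2)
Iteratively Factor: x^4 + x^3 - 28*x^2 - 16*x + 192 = (x - 4)*(x^3 + 5*x^2 - 8*x - 48) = (x - 4)*(x + 4)*(x^2 + x - 12) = (x - 4)*(x + 4)^2*(x - 3)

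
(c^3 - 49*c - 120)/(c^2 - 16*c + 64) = (c^2 + 8*c + 15)/(c - 8)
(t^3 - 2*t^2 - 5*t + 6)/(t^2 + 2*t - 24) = (t^3 - 2*t^2 - 5*t + 6)/(t^2 + 2*t - 24)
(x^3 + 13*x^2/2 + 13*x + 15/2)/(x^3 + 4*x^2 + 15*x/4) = 2*(x^2 + 4*x + 3)/(x*(2*x + 3))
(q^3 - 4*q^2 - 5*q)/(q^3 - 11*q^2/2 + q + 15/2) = 2*q/(2*q - 3)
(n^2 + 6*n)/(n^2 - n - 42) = n/(n - 7)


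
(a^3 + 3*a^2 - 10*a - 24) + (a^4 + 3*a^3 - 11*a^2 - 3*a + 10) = a^4 + 4*a^3 - 8*a^2 - 13*a - 14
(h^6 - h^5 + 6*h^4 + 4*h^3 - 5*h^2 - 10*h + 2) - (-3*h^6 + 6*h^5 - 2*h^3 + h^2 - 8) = 4*h^6 - 7*h^5 + 6*h^4 + 6*h^3 - 6*h^2 - 10*h + 10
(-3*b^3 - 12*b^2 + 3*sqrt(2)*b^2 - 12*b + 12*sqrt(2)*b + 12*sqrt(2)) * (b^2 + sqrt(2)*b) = -3*b^5 - 12*b^4 - 6*b^3 + 24*b^2 + 24*b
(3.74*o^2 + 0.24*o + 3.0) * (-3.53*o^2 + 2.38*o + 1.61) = -13.2022*o^4 + 8.054*o^3 - 3.9974*o^2 + 7.5264*o + 4.83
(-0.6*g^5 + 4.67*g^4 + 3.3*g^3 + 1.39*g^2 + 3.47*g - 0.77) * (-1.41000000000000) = 0.846*g^5 - 6.5847*g^4 - 4.653*g^3 - 1.9599*g^2 - 4.8927*g + 1.0857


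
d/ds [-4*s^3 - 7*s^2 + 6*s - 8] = -12*s^2 - 14*s + 6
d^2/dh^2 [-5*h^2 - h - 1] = -10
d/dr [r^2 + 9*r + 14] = 2*r + 9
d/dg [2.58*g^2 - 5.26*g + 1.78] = 5.16*g - 5.26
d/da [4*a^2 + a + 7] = 8*a + 1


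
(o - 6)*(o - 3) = o^2 - 9*o + 18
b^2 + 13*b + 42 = (b + 6)*(b + 7)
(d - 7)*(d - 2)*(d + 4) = d^3 - 5*d^2 - 22*d + 56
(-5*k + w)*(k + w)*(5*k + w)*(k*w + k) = -25*k^4*w - 25*k^4 - 25*k^3*w^2 - 25*k^3*w + k^2*w^3 + k^2*w^2 + k*w^4 + k*w^3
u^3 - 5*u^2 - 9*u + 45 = (u - 5)*(u - 3)*(u + 3)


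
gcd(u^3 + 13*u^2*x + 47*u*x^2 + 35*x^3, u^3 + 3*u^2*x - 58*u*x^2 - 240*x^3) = u + 5*x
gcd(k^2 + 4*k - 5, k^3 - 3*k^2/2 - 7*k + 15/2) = k - 1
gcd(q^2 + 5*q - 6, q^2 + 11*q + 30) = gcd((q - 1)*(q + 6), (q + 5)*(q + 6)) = q + 6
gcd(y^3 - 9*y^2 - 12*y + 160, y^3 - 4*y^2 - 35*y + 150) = y - 5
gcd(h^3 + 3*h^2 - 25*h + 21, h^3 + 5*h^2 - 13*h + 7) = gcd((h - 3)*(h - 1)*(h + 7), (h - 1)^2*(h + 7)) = h^2 + 6*h - 7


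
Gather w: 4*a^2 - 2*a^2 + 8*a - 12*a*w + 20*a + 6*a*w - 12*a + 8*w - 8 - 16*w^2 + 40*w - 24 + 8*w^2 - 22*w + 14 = 2*a^2 + 16*a - 8*w^2 + w*(26 - 6*a) - 18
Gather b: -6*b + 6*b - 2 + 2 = 0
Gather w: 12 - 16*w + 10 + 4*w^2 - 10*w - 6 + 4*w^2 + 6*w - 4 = 8*w^2 - 20*w + 12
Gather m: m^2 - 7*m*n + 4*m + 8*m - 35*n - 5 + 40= m^2 + m*(12 - 7*n) - 35*n + 35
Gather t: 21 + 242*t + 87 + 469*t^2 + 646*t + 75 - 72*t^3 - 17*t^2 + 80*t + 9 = -72*t^3 + 452*t^2 + 968*t + 192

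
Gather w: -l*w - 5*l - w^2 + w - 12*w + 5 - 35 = -5*l - w^2 + w*(-l - 11) - 30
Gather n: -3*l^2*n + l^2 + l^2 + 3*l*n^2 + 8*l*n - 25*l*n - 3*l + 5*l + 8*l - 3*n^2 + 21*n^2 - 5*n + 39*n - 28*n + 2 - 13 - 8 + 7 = 2*l^2 + 10*l + n^2*(3*l + 18) + n*(-3*l^2 - 17*l + 6) - 12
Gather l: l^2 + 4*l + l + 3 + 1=l^2 + 5*l + 4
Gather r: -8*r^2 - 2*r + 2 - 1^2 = -8*r^2 - 2*r + 1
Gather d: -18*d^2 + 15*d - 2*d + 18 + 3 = -18*d^2 + 13*d + 21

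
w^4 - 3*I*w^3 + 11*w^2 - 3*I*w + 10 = (w - 5*I)*(w - I)*(w + I)*(w + 2*I)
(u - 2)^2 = u^2 - 4*u + 4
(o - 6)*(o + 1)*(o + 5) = o^3 - 31*o - 30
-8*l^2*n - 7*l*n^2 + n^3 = n*(-8*l + n)*(l + n)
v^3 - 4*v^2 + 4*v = v*(v - 2)^2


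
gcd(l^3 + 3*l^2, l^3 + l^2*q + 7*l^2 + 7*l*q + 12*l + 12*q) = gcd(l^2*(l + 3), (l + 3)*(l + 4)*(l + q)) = l + 3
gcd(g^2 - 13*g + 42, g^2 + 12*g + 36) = 1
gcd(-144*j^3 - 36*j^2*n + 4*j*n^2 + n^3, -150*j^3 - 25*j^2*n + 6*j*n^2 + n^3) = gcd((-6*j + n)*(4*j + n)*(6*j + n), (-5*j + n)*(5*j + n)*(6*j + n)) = 6*j + n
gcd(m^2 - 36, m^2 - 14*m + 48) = m - 6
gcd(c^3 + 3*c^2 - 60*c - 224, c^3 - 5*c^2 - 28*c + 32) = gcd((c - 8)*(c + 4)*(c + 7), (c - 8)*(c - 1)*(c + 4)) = c^2 - 4*c - 32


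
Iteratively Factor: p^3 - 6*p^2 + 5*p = (p)*(p^2 - 6*p + 5) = p*(p - 5)*(p - 1)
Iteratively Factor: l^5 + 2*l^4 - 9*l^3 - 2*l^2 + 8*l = (l + 1)*(l^4 + l^3 - 10*l^2 + 8*l) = (l - 2)*(l + 1)*(l^3 + 3*l^2 - 4*l) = (l - 2)*(l + 1)*(l + 4)*(l^2 - l) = l*(l - 2)*(l + 1)*(l + 4)*(l - 1)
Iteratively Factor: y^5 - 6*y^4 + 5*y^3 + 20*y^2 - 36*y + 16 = (y - 1)*(y^4 - 5*y^3 + 20*y - 16) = (y - 1)^2*(y^3 - 4*y^2 - 4*y + 16) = (y - 2)*(y - 1)^2*(y^2 - 2*y - 8) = (y - 2)*(y - 1)^2*(y + 2)*(y - 4)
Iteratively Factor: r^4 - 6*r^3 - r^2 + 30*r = (r - 3)*(r^3 - 3*r^2 - 10*r) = (r - 5)*(r - 3)*(r^2 + 2*r) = (r - 5)*(r - 3)*(r + 2)*(r)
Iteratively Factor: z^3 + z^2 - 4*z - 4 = (z + 1)*(z^2 - 4) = (z - 2)*(z + 1)*(z + 2)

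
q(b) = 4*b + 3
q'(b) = 4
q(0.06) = 3.24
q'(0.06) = 4.00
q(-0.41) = 1.36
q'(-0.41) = 4.00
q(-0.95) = -0.80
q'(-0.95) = 4.00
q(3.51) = 17.04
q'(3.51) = 4.00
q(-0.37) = 1.52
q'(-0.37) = 4.00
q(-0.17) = 2.32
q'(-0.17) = 4.00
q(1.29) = 8.16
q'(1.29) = 4.00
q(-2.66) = -7.64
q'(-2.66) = 4.00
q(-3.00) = -9.00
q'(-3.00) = 4.00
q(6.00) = 27.00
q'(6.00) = 4.00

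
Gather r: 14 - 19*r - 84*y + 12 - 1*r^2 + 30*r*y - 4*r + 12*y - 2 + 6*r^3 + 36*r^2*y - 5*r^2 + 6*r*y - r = 6*r^3 + r^2*(36*y - 6) + r*(36*y - 24) - 72*y + 24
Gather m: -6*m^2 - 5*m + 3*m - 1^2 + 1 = -6*m^2 - 2*m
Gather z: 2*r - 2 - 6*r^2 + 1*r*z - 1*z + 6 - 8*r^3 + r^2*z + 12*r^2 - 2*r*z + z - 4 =-8*r^3 + 6*r^2 + 2*r + z*(r^2 - r)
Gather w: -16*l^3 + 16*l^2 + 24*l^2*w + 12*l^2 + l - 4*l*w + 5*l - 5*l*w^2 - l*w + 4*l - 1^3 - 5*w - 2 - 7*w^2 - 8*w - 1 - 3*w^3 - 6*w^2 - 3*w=-16*l^3 + 28*l^2 + 10*l - 3*w^3 + w^2*(-5*l - 13) + w*(24*l^2 - 5*l - 16) - 4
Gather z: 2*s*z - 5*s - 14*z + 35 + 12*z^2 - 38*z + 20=-5*s + 12*z^2 + z*(2*s - 52) + 55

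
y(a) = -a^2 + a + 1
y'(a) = 1 - 2*a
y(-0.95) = -0.85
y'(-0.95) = 2.90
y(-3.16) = -12.15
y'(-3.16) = 7.32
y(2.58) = -3.08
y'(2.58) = -4.16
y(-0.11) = 0.88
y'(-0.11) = 1.22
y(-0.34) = 0.54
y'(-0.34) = 1.68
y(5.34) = -22.18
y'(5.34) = -9.68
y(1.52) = 0.21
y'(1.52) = -2.04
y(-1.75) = -3.81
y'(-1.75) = 4.50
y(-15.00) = -239.00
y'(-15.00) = 31.00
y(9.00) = -71.00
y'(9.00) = -17.00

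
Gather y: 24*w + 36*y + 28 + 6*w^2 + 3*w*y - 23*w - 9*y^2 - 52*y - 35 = 6*w^2 + w - 9*y^2 + y*(3*w - 16) - 7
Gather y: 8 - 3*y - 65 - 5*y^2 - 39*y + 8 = -5*y^2 - 42*y - 49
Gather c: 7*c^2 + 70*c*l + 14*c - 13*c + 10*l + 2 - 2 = 7*c^2 + c*(70*l + 1) + 10*l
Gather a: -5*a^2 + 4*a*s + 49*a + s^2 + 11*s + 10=-5*a^2 + a*(4*s + 49) + s^2 + 11*s + 10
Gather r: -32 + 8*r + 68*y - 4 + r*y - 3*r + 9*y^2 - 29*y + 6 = r*(y + 5) + 9*y^2 + 39*y - 30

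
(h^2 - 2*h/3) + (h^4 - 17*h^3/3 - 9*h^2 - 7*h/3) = h^4 - 17*h^3/3 - 8*h^2 - 3*h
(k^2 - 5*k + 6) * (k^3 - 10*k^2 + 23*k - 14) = k^5 - 15*k^4 + 79*k^3 - 189*k^2 + 208*k - 84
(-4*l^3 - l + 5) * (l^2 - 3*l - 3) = -4*l^5 + 12*l^4 + 11*l^3 + 8*l^2 - 12*l - 15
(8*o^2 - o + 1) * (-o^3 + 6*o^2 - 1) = -8*o^5 + 49*o^4 - 7*o^3 - 2*o^2 + o - 1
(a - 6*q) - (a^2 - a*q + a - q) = -a^2 + a*q - 5*q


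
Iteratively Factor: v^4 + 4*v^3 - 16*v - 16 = (v + 2)*(v^3 + 2*v^2 - 4*v - 8) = (v - 2)*(v + 2)*(v^2 + 4*v + 4) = (v - 2)*(v + 2)^2*(v + 2)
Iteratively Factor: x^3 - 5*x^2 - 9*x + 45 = (x - 5)*(x^2 - 9) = (x - 5)*(x + 3)*(x - 3)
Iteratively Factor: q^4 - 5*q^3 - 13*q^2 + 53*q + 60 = (q - 4)*(q^3 - q^2 - 17*q - 15) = (q - 5)*(q - 4)*(q^2 + 4*q + 3) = (q - 5)*(q - 4)*(q + 1)*(q + 3)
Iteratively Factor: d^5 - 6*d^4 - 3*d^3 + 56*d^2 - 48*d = (d + 3)*(d^4 - 9*d^3 + 24*d^2 - 16*d) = (d - 4)*(d + 3)*(d^3 - 5*d^2 + 4*d) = (d - 4)*(d - 1)*(d + 3)*(d^2 - 4*d) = d*(d - 4)*(d - 1)*(d + 3)*(d - 4)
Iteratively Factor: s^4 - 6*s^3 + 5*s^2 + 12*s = (s - 4)*(s^3 - 2*s^2 - 3*s) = (s - 4)*(s - 3)*(s^2 + s) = s*(s - 4)*(s - 3)*(s + 1)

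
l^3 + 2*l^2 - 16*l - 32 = (l - 4)*(l + 2)*(l + 4)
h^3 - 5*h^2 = h^2*(h - 5)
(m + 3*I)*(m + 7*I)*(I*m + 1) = I*m^3 - 9*m^2 - 11*I*m - 21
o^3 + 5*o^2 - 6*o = o*(o - 1)*(o + 6)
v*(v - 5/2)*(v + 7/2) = v^3 + v^2 - 35*v/4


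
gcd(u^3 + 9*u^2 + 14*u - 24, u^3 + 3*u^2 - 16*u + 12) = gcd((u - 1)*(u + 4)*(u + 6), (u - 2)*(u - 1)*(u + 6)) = u^2 + 5*u - 6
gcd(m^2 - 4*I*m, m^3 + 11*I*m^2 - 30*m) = m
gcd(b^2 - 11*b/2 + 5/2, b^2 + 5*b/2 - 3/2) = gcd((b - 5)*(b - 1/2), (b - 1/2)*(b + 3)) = b - 1/2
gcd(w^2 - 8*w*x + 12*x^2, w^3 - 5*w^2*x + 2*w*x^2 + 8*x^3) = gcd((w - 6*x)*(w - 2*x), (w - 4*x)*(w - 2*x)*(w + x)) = -w + 2*x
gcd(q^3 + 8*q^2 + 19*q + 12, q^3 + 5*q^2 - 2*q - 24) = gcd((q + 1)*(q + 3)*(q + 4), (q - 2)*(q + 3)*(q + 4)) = q^2 + 7*q + 12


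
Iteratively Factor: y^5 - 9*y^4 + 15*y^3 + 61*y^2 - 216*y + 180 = (y - 5)*(y^4 - 4*y^3 - 5*y^2 + 36*y - 36) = (y - 5)*(y - 2)*(y^3 - 2*y^2 - 9*y + 18) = (y - 5)*(y - 2)^2*(y^2 - 9) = (y - 5)*(y - 2)^2*(y + 3)*(y - 3)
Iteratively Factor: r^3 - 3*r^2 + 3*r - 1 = (r - 1)*(r^2 - 2*r + 1) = (r - 1)^2*(r - 1)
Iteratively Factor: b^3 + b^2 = (b + 1)*(b^2) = b*(b + 1)*(b)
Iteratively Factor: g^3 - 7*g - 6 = (g + 2)*(g^2 - 2*g - 3) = (g - 3)*(g + 2)*(g + 1)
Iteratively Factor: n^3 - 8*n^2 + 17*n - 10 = (n - 2)*(n^2 - 6*n + 5) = (n - 2)*(n - 1)*(n - 5)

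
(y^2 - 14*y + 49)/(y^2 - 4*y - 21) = (y - 7)/(y + 3)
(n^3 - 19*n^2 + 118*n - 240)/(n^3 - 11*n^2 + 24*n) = (n^2 - 11*n + 30)/(n*(n - 3))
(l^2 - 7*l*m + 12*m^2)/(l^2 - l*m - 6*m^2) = (l - 4*m)/(l + 2*m)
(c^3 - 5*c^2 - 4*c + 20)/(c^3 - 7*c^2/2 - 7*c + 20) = 2*(c^2 - 3*c - 10)/(2*c^2 - 3*c - 20)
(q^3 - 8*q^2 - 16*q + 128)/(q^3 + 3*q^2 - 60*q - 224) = (q - 4)/(q + 7)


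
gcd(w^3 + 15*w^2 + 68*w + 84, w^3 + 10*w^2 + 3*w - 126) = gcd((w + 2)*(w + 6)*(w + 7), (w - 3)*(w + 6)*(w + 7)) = w^2 + 13*w + 42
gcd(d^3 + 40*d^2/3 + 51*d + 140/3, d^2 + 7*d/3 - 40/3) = d + 5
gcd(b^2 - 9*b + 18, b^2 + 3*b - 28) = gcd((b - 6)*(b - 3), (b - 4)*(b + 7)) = 1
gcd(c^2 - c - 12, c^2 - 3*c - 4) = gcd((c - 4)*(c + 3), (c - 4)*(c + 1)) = c - 4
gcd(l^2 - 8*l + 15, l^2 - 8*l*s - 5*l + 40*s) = l - 5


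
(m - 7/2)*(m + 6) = m^2 + 5*m/2 - 21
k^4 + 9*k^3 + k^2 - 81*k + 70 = (k - 2)*(k - 1)*(k + 5)*(k + 7)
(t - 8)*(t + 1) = t^2 - 7*t - 8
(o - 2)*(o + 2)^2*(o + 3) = o^4 + 5*o^3 + 2*o^2 - 20*o - 24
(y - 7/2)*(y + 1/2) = y^2 - 3*y - 7/4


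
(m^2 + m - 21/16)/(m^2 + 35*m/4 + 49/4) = (m - 3/4)/(m + 7)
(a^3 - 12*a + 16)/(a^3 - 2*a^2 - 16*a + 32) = (a - 2)/(a - 4)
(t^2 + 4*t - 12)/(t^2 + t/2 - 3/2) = 2*(t^2 + 4*t - 12)/(2*t^2 + t - 3)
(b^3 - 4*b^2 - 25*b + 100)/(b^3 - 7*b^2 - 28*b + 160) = (b - 5)/(b - 8)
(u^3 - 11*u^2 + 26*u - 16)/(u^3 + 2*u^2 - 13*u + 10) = (u - 8)/(u + 5)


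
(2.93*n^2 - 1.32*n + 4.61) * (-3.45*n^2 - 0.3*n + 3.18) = -10.1085*n^4 + 3.675*n^3 - 6.1911*n^2 - 5.5806*n + 14.6598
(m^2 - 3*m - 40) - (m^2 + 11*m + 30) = -14*m - 70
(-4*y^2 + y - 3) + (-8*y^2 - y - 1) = -12*y^2 - 4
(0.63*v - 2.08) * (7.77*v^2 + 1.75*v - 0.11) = 4.8951*v^3 - 15.0591*v^2 - 3.7093*v + 0.2288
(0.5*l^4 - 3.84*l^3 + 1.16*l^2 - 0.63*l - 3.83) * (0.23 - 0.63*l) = -0.315*l^5 + 2.5342*l^4 - 1.614*l^3 + 0.6637*l^2 + 2.268*l - 0.8809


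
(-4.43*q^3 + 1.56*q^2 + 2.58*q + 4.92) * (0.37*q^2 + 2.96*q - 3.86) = -1.6391*q^5 - 12.5356*q^4 + 22.672*q^3 + 3.4356*q^2 + 4.6044*q - 18.9912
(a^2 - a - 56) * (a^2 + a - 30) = a^4 - 87*a^2 - 26*a + 1680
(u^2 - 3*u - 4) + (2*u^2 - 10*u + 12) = 3*u^2 - 13*u + 8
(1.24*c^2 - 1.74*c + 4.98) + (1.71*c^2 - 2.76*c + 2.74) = 2.95*c^2 - 4.5*c + 7.72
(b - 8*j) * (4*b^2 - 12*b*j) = 4*b^3 - 44*b^2*j + 96*b*j^2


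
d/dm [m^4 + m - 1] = 4*m^3 + 1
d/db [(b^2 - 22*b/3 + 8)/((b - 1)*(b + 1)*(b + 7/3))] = (-9*b^4 + 132*b^3 - 71*b^2 - 378*b + 226)/(9*b^6 + 42*b^5 + 31*b^4 - 84*b^3 - 89*b^2 + 42*b + 49)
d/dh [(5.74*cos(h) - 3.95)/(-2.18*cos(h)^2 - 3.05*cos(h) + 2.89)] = (-12.5132*cos(h)^2 + 17.222*cos(h) - 4.5411)*sin(h)/(4.7524*cos(h)^4 + 13.298*cos(h)^3 - 3.2979*cos(h)^2 - 17.629*cos(h) + 8.3521)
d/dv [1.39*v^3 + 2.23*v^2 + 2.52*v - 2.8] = 4.17*v^2 + 4.46*v + 2.52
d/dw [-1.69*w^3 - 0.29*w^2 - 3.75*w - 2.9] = -5.07*w^2 - 0.58*w - 3.75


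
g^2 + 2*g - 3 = (g - 1)*(g + 3)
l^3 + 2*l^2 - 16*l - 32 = (l - 4)*(l + 2)*(l + 4)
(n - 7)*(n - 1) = n^2 - 8*n + 7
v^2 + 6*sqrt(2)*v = v*(v + 6*sqrt(2))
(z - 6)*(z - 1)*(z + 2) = z^3 - 5*z^2 - 8*z + 12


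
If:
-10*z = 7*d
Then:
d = -10*z/7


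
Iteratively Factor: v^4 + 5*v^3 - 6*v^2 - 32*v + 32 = (v + 4)*(v^3 + v^2 - 10*v + 8) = (v + 4)^2*(v^2 - 3*v + 2) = (v - 1)*(v + 4)^2*(v - 2)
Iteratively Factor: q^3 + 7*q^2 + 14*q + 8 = (q + 2)*(q^2 + 5*q + 4) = (q + 1)*(q + 2)*(q + 4)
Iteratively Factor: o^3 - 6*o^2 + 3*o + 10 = (o - 2)*(o^2 - 4*o - 5) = (o - 5)*(o - 2)*(o + 1)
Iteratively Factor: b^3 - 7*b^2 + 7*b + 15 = (b - 3)*(b^2 - 4*b - 5) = (b - 3)*(b + 1)*(b - 5)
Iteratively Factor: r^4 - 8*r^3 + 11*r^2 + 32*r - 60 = (r - 5)*(r^3 - 3*r^2 - 4*r + 12) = (r - 5)*(r - 3)*(r^2 - 4) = (r - 5)*(r - 3)*(r - 2)*(r + 2)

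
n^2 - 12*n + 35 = (n - 7)*(n - 5)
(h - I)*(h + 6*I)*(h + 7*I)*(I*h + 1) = I*h^4 - 11*h^3 - 17*I*h^2 - 71*h + 42*I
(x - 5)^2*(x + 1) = x^3 - 9*x^2 + 15*x + 25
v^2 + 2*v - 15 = (v - 3)*(v + 5)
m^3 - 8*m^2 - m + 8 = (m - 8)*(m - 1)*(m + 1)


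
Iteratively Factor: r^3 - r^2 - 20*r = (r)*(r^2 - r - 20) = r*(r - 5)*(r + 4)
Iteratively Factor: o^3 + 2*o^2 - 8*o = (o - 2)*(o^2 + 4*o) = o*(o - 2)*(o + 4)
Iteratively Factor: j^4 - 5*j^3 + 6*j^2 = (j - 3)*(j^3 - 2*j^2) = j*(j - 3)*(j^2 - 2*j) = j^2*(j - 3)*(j - 2)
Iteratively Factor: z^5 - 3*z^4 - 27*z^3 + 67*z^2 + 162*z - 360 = (z - 5)*(z^4 + 2*z^3 - 17*z^2 - 18*z + 72) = (z - 5)*(z + 4)*(z^3 - 2*z^2 - 9*z + 18) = (z - 5)*(z + 3)*(z + 4)*(z^2 - 5*z + 6) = (z - 5)*(z - 2)*(z + 3)*(z + 4)*(z - 3)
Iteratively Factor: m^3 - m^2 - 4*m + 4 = (m + 2)*(m^2 - 3*m + 2) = (m - 2)*(m + 2)*(m - 1)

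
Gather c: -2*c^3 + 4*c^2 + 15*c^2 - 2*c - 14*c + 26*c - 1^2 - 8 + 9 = -2*c^3 + 19*c^2 + 10*c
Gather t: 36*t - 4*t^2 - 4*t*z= -4*t^2 + t*(36 - 4*z)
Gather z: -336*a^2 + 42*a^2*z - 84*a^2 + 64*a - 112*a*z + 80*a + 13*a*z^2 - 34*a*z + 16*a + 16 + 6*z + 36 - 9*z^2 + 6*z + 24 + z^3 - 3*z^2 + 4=-420*a^2 + 160*a + z^3 + z^2*(13*a - 12) + z*(42*a^2 - 146*a + 12) + 80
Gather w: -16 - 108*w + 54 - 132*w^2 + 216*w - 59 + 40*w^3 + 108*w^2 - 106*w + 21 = 40*w^3 - 24*w^2 + 2*w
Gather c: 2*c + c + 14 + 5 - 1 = 3*c + 18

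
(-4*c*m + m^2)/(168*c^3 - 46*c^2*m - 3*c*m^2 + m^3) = m/(-42*c^2 + c*m + m^2)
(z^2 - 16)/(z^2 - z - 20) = (z - 4)/(z - 5)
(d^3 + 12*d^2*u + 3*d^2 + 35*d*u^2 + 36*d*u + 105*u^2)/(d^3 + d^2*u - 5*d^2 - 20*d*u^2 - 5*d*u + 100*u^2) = (-d^2 - 7*d*u - 3*d - 21*u)/(-d^2 + 4*d*u + 5*d - 20*u)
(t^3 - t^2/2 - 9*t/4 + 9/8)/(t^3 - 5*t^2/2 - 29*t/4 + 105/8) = (4*t^2 + 4*t - 3)/(4*t^2 - 4*t - 35)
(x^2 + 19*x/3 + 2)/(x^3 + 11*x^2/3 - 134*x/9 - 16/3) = 3/(3*x - 8)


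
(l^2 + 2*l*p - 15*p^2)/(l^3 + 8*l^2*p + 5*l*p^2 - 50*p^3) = (-l + 3*p)/(-l^2 - 3*l*p + 10*p^2)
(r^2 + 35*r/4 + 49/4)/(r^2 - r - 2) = (r^2 + 35*r/4 + 49/4)/(r^2 - r - 2)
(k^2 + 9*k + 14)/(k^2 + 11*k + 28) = (k + 2)/(k + 4)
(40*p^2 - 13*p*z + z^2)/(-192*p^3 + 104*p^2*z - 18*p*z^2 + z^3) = (-5*p + z)/(24*p^2 - 10*p*z + z^2)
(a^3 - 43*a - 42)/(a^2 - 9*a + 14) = (a^2 + 7*a + 6)/(a - 2)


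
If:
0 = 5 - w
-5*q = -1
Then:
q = 1/5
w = 5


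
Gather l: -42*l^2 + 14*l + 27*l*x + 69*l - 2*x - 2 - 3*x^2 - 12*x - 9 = -42*l^2 + l*(27*x + 83) - 3*x^2 - 14*x - 11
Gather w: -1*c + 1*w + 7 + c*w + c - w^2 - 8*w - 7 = -w^2 + w*(c - 7)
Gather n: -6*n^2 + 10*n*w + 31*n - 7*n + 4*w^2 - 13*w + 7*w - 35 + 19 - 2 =-6*n^2 + n*(10*w + 24) + 4*w^2 - 6*w - 18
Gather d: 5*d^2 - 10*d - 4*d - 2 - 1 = 5*d^2 - 14*d - 3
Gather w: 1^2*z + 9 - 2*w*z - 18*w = w*(-2*z - 18) + z + 9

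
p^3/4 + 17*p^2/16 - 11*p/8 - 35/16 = (p/4 + 1/4)*(p - 7/4)*(p + 5)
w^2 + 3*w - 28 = (w - 4)*(w + 7)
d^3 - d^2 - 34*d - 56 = (d - 7)*(d + 2)*(d + 4)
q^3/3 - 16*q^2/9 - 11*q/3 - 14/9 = (q/3 + 1/3)*(q - 7)*(q + 2/3)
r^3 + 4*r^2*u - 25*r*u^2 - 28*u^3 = (r - 4*u)*(r + u)*(r + 7*u)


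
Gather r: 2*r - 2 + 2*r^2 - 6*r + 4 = 2*r^2 - 4*r + 2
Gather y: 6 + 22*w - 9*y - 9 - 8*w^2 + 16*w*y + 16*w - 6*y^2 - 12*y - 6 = -8*w^2 + 38*w - 6*y^2 + y*(16*w - 21) - 9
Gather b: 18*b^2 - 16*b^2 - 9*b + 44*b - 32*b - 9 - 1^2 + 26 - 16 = 2*b^2 + 3*b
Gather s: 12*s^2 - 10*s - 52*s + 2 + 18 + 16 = 12*s^2 - 62*s + 36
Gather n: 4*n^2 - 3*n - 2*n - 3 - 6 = 4*n^2 - 5*n - 9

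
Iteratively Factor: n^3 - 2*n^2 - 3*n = (n + 1)*(n^2 - 3*n) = (n - 3)*(n + 1)*(n)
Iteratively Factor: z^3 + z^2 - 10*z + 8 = (z - 2)*(z^2 + 3*z - 4) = (z - 2)*(z + 4)*(z - 1)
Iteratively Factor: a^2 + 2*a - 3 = (a + 3)*(a - 1)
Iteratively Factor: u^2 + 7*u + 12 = (u + 4)*(u + 3)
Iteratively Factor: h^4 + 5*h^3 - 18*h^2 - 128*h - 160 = (h + 4)*(h^3 + h^2 - 22*h - 40) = (h + 4)^2*(h^2 - 3*h - 10) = (h - 5)*(h + 4)^2*(h + 2)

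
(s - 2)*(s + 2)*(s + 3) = s^3 + 3*s^2 - 4*s - 12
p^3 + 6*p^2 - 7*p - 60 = (p - 3)*(p + 4)*(p + 5)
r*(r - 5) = r^2 - 5*r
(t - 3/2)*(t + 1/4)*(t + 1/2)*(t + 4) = t^4 + 13*t^3/4 - 4*t^2 - 67*t/16 - 3/4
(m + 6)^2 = m^2 + 12*m + 36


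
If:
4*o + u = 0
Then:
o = -u/4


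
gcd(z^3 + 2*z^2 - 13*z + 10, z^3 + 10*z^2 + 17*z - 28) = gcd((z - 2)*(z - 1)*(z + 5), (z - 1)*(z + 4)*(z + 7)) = z - 1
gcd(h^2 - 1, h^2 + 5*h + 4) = h + 1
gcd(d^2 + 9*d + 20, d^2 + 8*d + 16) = d + 4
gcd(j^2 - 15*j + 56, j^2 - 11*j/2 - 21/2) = j - 7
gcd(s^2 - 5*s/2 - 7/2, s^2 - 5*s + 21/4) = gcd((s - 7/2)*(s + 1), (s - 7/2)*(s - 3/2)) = s - 7/2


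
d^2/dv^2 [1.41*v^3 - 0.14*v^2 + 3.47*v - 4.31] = 8.46*v - 0.28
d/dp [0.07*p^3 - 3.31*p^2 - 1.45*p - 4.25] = 0.21*p^2 - 6.62*p - 1.45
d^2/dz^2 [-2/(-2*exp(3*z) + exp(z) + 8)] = 2*((1 - 18*exp(2*z))*(-2*exp(3*z) + exp(z) + 8) - 2*(6*exp(2*z) - 1)^2*exp(z))*exp(z)/(-2*exp(3*z) + exp(z) + 8)^3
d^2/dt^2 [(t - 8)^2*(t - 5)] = 6*t - 42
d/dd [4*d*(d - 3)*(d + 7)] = 12*d^2 + 32*d - 84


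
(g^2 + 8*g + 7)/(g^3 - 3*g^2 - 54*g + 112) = (g + 1)/(g^2 - 10*g + 16)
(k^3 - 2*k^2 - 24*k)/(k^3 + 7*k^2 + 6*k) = (k^2 - 2*k - 24)/(k^2 + 7*k + 6)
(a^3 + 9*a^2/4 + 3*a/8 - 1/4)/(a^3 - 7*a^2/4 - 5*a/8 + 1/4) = (a + 2)/(a - 2)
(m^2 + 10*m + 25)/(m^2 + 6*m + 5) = (m + 5)/(m + 1)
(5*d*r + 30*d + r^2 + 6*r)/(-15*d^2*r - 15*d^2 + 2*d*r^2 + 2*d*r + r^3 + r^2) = (r + 6)/(-3*d*r - 3*d + r^2 + r)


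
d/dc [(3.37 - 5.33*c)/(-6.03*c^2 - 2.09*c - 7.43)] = (-32.1399*c^2 + 40.6422*c + 46.6452)/(36.3609*c^4 + 25.2054*c^3 + 93.9739*c^2 + 31.0574*c + 55.2049)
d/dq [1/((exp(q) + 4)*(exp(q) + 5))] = (-2*exp(q) - 9)*exp(q)/(exp(4*q) + 18*exp(3*q) + 121*exp(2*q) + 360*exp(q) + 400)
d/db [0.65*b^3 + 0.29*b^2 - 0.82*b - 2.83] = 1.95*b^2 + 0.58*b - 0.82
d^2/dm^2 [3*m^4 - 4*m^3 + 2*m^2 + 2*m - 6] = 36*m^2 - 24*m + 4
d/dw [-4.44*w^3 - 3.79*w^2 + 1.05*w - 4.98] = -13.32*w^2 - 7.58*w + 1.05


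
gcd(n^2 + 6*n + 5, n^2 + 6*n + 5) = n^2 + 6*n + 5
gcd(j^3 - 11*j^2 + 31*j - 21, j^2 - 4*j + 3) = j^2 - 4*j + 3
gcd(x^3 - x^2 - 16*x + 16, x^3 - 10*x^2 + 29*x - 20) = x^2 - 5*x + 4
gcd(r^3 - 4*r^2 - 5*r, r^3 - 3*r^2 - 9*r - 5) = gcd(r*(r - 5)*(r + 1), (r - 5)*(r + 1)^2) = r^2 - 4*r - 5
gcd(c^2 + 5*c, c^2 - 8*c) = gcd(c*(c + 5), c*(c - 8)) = c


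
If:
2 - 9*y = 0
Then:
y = 2/9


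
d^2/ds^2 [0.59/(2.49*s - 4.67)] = 7.316118/(2.49*s - 4.67)^3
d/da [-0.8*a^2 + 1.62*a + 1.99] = 1.62 - 1.6*a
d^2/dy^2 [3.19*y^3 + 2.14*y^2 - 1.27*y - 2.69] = 19.14*y + 4.28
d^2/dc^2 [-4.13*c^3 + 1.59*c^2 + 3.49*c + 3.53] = 3.18 - 24.78*c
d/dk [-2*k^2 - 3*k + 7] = -4*k - 3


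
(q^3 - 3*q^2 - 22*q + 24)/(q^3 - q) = (q^2 - 2*q - 24)/(q*(q + 1))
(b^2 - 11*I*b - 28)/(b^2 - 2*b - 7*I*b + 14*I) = (b - 4*I)/(b - 2)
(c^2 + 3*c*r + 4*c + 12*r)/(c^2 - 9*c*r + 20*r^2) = (c^2 + 3*c*r + 4*c + 12*r)/(c^2 - 9*c*r + 20*r^2)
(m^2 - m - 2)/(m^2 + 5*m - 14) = (m + 1)/(m + 7)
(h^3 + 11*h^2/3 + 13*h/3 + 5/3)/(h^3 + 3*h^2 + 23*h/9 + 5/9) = 3*(h + 1)/(3*h + 1)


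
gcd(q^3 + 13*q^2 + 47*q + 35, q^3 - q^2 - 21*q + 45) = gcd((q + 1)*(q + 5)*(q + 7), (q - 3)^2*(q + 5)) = q + 5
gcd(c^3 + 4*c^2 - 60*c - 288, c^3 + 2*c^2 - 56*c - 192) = c^2 - 2*c - 48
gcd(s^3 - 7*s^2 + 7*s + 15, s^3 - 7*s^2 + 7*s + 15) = s^3 - 7*s^2 + 7*s + 15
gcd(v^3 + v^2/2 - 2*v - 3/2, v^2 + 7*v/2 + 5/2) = v + 1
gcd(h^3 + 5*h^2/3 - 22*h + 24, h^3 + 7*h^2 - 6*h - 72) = h^2 + 3*h - 18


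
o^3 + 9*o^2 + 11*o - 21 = (o - 1)*(o + 3)*(o + 7)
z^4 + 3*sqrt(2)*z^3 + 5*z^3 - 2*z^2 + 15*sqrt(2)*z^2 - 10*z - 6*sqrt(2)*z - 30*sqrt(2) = (z + 5)*(z - sqrt(2))*(z + sqrt(2))*(z + 3*sqrt(2))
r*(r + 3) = r^2 + 3*r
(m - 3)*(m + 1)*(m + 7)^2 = m^4 + 12*m^3 + 18*m^2 - 140*m - 147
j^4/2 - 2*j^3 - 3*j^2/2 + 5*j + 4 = (j/2 + 1/2)*(j - 4)*(j - 2)*(j + 1)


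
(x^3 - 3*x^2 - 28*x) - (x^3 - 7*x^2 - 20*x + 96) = 4*x^2 - 8*x - 96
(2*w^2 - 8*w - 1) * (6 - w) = -2*w^3 + 20*w^2 - 47*w - 6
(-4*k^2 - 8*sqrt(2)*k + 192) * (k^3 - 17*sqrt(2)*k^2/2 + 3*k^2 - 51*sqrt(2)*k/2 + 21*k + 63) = -4*k^5 - 12*k^4 + 26*sqrt(2)*k^4 + 78*sqrt(2)*k^3 + 244*k^3 - 1800*sqrt(2)*k^2 + 732*k^2 - 5400*sqrt(2)*k + 4032*k + 12096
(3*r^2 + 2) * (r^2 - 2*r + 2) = 3*r^4 - 6*r^3 + 8*r^2 - 4*r + 4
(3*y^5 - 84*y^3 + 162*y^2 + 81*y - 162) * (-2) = -6*y^5 + 168*y^3 - 324*y^2 - 162*y + 324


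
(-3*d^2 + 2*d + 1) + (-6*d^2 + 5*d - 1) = -9*d^2 + 7*d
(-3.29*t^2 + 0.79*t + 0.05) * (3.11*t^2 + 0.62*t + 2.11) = -10.2319*t^4 + 0.4171*t^3 - 6.2966*t^2 + 1.6979*t + 0.1055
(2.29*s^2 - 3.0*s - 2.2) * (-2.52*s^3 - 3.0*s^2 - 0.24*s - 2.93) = -5.7708*s^5 + 0.69*s^4 + 13.9944*s^3 + 0.6103*s^2 + 9.318*s + 6.446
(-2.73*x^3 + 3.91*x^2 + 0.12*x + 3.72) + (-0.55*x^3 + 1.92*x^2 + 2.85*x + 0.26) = -3.28*x^3 + 5.83*x^2 + 2.97*x + 3.98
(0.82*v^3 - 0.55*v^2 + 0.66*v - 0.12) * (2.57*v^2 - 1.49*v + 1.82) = 2.1074*v^5 - 2.6353*v^4 + 4.0081*v^3 - 2.2928*v^2 + 1.38*v - 0.2184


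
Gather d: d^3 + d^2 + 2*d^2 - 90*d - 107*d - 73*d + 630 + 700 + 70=d^3 + 3*d^2 - 270*d + 1400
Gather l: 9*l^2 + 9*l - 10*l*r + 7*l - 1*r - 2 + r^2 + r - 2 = 9*l^2 + l*(16 - 10*r) + r^2 - 4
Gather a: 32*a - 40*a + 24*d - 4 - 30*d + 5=-8*a - 6*d + 1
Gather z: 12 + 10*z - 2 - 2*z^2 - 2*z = -2*z^2 + 8*z + 10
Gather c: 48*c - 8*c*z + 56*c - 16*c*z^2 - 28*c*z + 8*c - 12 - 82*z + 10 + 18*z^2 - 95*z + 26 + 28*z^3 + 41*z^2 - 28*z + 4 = c*(-16*z^2 - 36*z + 112) + 28*z^3 + 59*z^2 - 205*z + 28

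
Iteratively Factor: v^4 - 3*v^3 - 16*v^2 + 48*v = (v)*(v^3 - 3*v^2 - 16*v + 48) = v*(v - 3)*(v^2 - 16) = v*(v - 3)*(v + 4)*(v - 4)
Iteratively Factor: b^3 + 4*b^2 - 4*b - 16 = (b + 2)*(b^2 + 2*b - 8) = (b - 2)*(b + 2)*(b + 4)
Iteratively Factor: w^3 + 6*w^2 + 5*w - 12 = (w + 3)*(w^2 + 3*w - 4) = (w - 1)*(w + 3)*(w + 4)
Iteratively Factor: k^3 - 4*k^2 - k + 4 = (k + 1)*(k^2 - 5*k + 4) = (k - 4)*(k + 1)*(k - 1)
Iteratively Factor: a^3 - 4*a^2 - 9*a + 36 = (a + 3)*(a^2 - 7*a + 12) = (a - 3)*(a + 3)*(a - 4)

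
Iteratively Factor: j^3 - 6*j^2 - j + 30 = (j - 3)*(j^2 - 3*j - 10) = (j - 3)*(j + 2)*(j - 5)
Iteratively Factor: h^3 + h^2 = (h)*(h^2 + h) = h*(h + 1)*(h)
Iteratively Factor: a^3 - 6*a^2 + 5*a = (a)*(a^2 - 6*a + 5) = a*(a - 1)*(a - 5)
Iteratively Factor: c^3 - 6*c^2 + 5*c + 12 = (c - 4)*(c^2 - 2*c - 3) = (c - 4)*(c + 1)*(c - 3)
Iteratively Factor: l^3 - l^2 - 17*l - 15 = (l + 3)*(l^2 - 4*l - 5) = (l + 1)*(l + 3)*(l - 5)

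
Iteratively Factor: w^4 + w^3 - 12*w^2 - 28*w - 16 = (w + 1)*(w^3 - 12*w - 16) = (w - 4)*(w + 1)*(w^2 + 4*w + 4) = (w - 4)*(w + 1)*(w + 2)*(w + 2)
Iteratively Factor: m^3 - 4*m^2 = (m)*(m^2 - 4*m) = m^2*(m - 4)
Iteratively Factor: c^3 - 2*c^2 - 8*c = (c + 2)*(c^2 - 4*c) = c*(c + 2)*(c - 4)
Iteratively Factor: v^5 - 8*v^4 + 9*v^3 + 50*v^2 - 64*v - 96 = (v - 4)*(v^4 - 4*v^3 - 7*v^2 + 22*v + 24) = (v - 4)*(v + 1)*(v^3 - 5*v^2 - 2*v + 24) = (v - 4)*(v + 1)*(v + 2)*(v^2 - 7*v + 12) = (v - 4)^2*(v + 1)*(v + 2)*(v - 3)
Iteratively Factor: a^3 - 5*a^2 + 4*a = (a)*(a^2 - 5*a + 4) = a*(a - 1)*(a - 4)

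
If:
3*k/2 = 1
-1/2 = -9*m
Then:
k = 2/3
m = 1/18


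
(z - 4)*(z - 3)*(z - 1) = z^3 - 8*z^2 + 19*z - 12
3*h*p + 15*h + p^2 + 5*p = (3*h + p)*(p + 5)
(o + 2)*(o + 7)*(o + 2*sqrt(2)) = o^3 + 2*sqrt(2)*o^2 + 9*o^2 + 14*o + 18*sqrt(2)*o + 28*sqrt(2)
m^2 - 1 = (m - 1)*(m + 1)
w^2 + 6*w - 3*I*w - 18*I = (w + 6)*(w - 3*I)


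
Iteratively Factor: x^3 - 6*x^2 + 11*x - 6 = (x - 1)*(x^2 - 5*x + 6) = (x - 2)*(x - 1)*(x - 3)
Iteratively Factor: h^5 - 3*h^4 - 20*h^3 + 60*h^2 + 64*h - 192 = (h - 2)*(h^4 - h^3 - 22*h^2 + 16*h + 96) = (h - 3)*(h - 2)*(h^3 + 2*h^2 - 16*h - 32) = (h - 4)*(h - 3)*(h - 2)*(h^2 + 6*h + 8) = (h - 4)*(h - 3)*(h - 2)*(h + 2)*(h + 4)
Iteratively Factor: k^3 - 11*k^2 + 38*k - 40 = (k - 5)*(k^2 - 6*k + 8) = (k - 5)*(k - 4)*(k - 2)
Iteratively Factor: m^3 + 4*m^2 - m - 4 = (m + 1)*(m^2 + 3*m - 4) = (m + 1)*(m + 4)*(m - 1)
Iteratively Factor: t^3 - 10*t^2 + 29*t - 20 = (t - 1)*(t^2 - 9*t + 20) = (t - 4)*(t - 1)*(t - 5)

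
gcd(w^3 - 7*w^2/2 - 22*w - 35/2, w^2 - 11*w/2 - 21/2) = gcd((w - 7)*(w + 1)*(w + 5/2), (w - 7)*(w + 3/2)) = w - 7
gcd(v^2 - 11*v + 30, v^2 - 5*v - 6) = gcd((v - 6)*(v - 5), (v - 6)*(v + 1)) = v - 6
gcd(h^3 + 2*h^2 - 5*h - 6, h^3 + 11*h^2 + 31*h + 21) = h^2 + 4*h + 3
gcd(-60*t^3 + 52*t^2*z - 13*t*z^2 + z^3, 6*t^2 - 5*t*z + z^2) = -2*t + z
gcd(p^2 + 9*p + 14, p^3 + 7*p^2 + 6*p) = 1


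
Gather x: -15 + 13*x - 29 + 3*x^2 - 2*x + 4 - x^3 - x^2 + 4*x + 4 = -x^3 + 2*x^2 + 15*x - 36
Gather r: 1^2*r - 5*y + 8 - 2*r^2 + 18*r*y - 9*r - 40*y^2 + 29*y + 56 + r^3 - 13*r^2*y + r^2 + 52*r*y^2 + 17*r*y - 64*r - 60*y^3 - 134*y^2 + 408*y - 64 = r^3 + r^2*(-13*y - 1) + r*(52*y^2 + 35*y - 72) - 60*y^3 - 174*y^2 + 432*y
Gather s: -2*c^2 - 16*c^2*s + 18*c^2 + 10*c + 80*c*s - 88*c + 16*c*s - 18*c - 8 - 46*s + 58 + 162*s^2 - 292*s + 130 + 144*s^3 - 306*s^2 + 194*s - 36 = 16*c^2 - 96*c + 144*s^3 - 144*s^2 + s*(-16*c^2 + 96*c - 144) + 144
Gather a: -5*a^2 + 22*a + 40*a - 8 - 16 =-5*a^2 + 62*a - 24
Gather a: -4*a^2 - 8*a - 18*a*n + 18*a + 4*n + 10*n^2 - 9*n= -4*a^2 + a*(10 - 18*n) + 10*n^2 - 5*n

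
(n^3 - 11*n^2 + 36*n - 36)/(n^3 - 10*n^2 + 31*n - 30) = (n - 6)/(n - 5)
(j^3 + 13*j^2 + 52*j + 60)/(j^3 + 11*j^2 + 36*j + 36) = (j + 5)/(j + 3)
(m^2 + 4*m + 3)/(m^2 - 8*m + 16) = (m^2 + 4*m + 3)/(m^2 - 8*m + 16)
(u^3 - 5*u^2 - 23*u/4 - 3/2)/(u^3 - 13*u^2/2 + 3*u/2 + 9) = (4*u^2 + 4*u + 1)/(2*(2*u^2 - u - 3))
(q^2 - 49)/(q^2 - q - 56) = (q - 7)/(q - 8)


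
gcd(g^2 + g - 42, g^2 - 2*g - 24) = g - 6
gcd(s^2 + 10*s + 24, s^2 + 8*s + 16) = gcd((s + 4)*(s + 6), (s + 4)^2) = s + 4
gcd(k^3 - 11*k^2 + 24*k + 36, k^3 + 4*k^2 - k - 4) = k + 1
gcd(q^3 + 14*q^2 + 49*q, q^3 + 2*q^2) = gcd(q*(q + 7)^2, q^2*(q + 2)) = q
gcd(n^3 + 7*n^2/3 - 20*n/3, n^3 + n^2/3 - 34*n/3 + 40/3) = n^2 + 7*n/3 - 20/3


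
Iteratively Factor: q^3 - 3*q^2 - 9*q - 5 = (q + 1)*(q^2 - 4*q - 5) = (q - 5)*(q + 1)*(q + 1)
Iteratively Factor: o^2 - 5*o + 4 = (o - 1)*(o - 4)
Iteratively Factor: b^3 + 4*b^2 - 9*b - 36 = (b - 3)*(b^2 + 7*b + 12) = (b - 3)*(b + 4)*(b + 3)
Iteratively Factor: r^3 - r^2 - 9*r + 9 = (r - 3)*(r^2 + 2*r - 3) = (r - 3)*(r + 3)*(r - 1)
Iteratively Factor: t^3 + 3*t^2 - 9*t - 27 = (t + 3)*(t^2 - 9) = (t - 3)*(t + 3)*(t + 3)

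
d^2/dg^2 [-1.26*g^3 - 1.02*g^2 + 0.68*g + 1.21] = -7.56*g - 2.04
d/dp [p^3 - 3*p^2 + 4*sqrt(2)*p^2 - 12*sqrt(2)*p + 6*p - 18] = 3*p^2 - 6*p + 8*sqrt(2)*p - 12*sqrt(2) + 6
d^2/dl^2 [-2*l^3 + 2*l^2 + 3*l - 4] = 4 - 12*l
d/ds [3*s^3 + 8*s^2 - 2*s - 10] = 9*s^2 + 16*s - 2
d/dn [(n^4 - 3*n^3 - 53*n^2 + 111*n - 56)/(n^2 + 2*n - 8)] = (2*n^5 + 3*n^4 - 44*n^3 - 145*n^2 + 960*n - 776)/(n^4 + 4*n^3 - 12*n^2 - 32*n + 64)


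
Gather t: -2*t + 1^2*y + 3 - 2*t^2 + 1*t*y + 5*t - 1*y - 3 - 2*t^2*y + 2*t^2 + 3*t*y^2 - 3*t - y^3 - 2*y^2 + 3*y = -2*t^2*y + t*(3*y^2 + y) - y^3 - 2*y^2 + 3*y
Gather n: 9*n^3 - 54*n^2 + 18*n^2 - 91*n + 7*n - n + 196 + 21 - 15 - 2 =9*n^3 - 36*n^2 - 85*n + 200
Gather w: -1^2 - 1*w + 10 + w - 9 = 0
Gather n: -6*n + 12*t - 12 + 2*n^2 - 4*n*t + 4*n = 2*n^2 + n*(-4*t - 2) + 12*t - 12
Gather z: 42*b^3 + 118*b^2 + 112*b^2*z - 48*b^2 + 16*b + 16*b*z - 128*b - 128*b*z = 42*b^3 + 70*b^2 - 112*b + z*(112*b^2 - 112*b)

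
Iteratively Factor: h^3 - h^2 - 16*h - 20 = (h - 5)*(h^2 + 4*h + 4) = (h - 5)*(h + 2)*(h + 2)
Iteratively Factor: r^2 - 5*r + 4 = (r - 4)*(r - 1)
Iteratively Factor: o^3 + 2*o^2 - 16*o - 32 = (o + 2)*(o^2 - 16) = (o + 2)*(o + 4)*(o - 4)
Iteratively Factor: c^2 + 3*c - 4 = (c - 1)*(c + 4)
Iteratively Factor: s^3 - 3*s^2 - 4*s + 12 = (s - 3)*(s^2 - 4) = (s - 3)*(s + 2)*(s - 2)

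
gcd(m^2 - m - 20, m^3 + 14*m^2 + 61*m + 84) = m + 4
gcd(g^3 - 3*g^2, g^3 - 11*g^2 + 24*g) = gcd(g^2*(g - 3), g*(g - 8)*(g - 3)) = g^2 - 3*g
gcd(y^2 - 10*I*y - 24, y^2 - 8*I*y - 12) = y - 6*I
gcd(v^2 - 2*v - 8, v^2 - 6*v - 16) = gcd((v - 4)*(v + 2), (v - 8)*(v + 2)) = v + 2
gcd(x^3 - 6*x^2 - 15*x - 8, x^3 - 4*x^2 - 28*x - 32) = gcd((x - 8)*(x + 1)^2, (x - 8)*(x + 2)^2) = x - 8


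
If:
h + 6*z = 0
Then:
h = -6*z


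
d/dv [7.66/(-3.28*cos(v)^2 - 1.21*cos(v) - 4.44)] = -(50.2496*cos(v) + 9.2686)*sin(v)/(3.28*cos(v)^2 + 1.21*cos(v) + 4.44)^2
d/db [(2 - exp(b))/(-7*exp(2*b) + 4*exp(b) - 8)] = 7*(4 - exp(b))*exp(2*b)/(49*exp(4*b) - 56*exp(3*b) + 128*exp(2*b) - 64*exp(b) + 64)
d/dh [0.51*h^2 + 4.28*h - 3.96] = 1.02*h + 4.28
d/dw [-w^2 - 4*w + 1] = -2*w - 4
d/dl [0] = 0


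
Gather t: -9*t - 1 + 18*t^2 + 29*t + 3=18*t^2 + 20*t + 2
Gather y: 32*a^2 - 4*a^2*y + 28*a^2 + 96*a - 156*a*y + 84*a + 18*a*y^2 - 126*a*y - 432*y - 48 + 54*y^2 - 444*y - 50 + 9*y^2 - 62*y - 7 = 60*a^2 + 180*a + y^2*(18*a + 63) + y*(-4*a^2 - 282*a - 938) - 105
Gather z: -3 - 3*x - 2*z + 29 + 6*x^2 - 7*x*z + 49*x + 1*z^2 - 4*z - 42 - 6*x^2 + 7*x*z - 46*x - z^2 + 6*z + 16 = 0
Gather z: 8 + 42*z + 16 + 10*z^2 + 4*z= 10*z^2 + 46*z + 24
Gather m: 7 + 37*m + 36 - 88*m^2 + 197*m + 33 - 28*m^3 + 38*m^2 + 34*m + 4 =-28*m^3 - 50*m^2 + 268*m + 80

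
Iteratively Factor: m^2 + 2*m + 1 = (m + 1)*(m + 1)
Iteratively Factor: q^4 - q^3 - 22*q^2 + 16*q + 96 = (q - 4)*(q^3 + 3*q^2 - 10*q - 24) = (q - 4)*(q + 4)*(q^2 - q - 6) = (q - 4)*(q + 2)*(q + 4)*(q - 3)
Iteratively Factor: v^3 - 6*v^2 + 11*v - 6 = (v - 1)*(v^2 - 5*v + 6) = (v - 3)*(v - 1)*(v - 2)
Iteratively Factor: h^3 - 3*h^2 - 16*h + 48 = (h - 3)*(h^2 - 16) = (h - 3)*(h + 4)*(h - 4)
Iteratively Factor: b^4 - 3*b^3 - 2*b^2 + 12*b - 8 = (b - 2)*(b^3 - b^2 - 4*b + 4) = (b - 2)^2*(b^2 + b - 2) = (b - 2)^2*(b - 1)*(b + 2)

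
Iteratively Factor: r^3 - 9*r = (r + 3)*(r^2 - 3*r) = r*(r + 3)*(r - 3)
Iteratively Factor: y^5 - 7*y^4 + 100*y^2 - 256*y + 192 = (y - 3)*(y^4 - 4*y^3 - 12*y^2 + 64*y - 64) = (y - 3)*(y - 2)*(y^3 - 2*y^2 - 16*y + 32) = (y - 3)*(y - 2)^2*(y^2 - 16) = (y - 4)*(y - 3)*(y - 2)^2*(y + 4)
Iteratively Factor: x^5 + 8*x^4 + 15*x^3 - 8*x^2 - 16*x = (x + 4)*(x^4 + 4*x^3 - x^2 - 4*x) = (x + 4)^2*(x^3 - x) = (x + 1)*(x + 4)^2*(x^2 - x) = x*(x + 1)*(x + 4)^2*(x - 1)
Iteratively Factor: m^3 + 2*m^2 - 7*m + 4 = (m - 1)*(m^2 + 3*m - 4) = (m - 1)^2*(m + 4)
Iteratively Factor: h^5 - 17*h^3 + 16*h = (h + 1)*(h^4 - h^3 - 16*h^2 + 16*h) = (h - 1)*(h + 1)*(h^3 - 16*h) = h*(h - 1)*(h + 1)*(h^2 - 16) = h*(h - 1)*(h + 1)*(h + 4)*(h - 4)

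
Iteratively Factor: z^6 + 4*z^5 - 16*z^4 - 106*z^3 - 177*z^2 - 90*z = (z + 2)*(z^5 + 2*z^4 - 20*z^3 - 66*z^2 - 45*z) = (z + 2)*(z + 3)*(z^4 - z^3 - 17*z^2 - 15*z) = (z + 1)*(z + 2)*(z + 3)*(z^3 - 2*z^2 - 15*z) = z*(z + 1)*(z + 2)*(z + 3)*(z^2 - 2*z - 15) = z*(z + 1)*(z + 2)*(z + 3)^2*(z - 5)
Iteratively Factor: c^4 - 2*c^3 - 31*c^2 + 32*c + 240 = (c - 4)*(c^3 + 2*c^2 - 23*c - 60) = (c - 4)*(c + 4)*(c^2 - 2*c - 15) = (c - 4)*(c + 3)*(c + 4)*(c - 5)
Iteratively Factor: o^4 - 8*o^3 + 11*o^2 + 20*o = (o + 1)*(o^3 - 9*o^2 + 20*o) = o*(o + 1)*(o^2 - 9*o + 20) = o*(o - 5)*(o + 1)*(o - 4)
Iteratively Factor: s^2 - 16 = (s + 4)*(s - 4)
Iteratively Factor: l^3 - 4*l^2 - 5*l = (l + 1)*(l^2 - 5*l) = (l - 5)*(l + 1)*(l)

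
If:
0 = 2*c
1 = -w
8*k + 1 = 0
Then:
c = 0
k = -1/8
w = -1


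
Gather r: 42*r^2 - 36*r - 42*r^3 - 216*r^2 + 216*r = -42*r^3 - 174*r^2 + 180*r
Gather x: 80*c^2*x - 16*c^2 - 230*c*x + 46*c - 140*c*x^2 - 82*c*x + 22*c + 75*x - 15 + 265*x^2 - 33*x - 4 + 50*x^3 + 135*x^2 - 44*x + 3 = -16*c^2 + 68*c + 50*x^3 + x^2*(400 - 140*c) + x*(80*c^2 - 312*c - 2) - 16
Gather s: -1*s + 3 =3 - s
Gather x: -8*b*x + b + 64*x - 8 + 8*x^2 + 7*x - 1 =b + 8*x^2 + x*(71 - 8*b) - 9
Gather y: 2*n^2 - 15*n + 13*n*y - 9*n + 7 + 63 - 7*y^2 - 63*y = 2*n^2 - 24*n - 7*y^2 + y*(13*n - 63) + 70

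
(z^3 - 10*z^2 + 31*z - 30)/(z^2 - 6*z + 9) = (z^2 - 7*z + 10)/(z - 3)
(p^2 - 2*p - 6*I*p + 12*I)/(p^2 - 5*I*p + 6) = (p - 2)/(p + I)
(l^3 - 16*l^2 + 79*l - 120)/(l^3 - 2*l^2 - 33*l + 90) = (l - 8)/(l + 6)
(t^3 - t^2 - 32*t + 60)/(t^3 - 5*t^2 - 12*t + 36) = (t^2 + t - 30)/(t^2 - 3*t - 18)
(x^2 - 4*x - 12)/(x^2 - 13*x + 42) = (x + 2)/(x - 7)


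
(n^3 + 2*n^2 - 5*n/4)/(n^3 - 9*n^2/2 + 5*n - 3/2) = n*(2*n + 5)/(2*(n^2 - 4*n + 3))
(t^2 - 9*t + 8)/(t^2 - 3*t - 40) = (t - 1)/(t + 5)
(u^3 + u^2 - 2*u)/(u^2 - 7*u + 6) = u*(u + 2)/(u - 6)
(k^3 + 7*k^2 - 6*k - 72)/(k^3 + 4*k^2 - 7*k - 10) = (k^3 + 7*k^2 - 6*k - 72)/(k^3 + 4*k^2 - 7*k - 10)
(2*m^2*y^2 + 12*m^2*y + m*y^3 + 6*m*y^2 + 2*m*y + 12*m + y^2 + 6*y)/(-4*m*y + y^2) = (2*m^2*y^2 + 12*m^2*y + m*y^3 + 6*m*y^2 + 2*m*y + 12*m + y^2 + 6*y)/(y*(-4*m + y))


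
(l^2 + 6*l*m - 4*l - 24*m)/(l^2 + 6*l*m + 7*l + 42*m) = (l - 4)/(l + 7)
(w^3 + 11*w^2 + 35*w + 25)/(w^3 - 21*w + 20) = (w^2 + 6*w + 5)/(w^2 - 5*w + 4)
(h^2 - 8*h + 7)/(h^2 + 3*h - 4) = (h - 7)/(h + 4)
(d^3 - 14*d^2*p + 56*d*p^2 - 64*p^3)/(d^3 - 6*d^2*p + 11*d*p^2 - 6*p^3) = (d^2 - 12*d*p + 32*p^2)/(d^2 - 4*d*p + 3*p^2)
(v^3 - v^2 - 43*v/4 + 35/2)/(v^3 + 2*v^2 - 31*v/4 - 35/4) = (v - 2)/(v + 1)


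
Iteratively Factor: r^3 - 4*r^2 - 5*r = (r + 1)*(r^2 - 5*r) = (r - 5)*(r + 1)*(r)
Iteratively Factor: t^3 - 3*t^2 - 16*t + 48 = (t - 3)*(t^2 - 16) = (t - 4)*(t - 3)*(t + 4)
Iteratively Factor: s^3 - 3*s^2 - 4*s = (s + 1)*(s^2 - 4*s) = s*(s + 1)*(s - 4)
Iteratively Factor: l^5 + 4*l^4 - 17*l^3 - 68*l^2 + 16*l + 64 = (l - 4)*(l^4 + 8*l^3 + 15*l^2 - 8*l - 16) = (l - 4)*(l + 1)*(l^3 + 7*l^2 + 8*l - 16) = (l - 4)*(l + 1)*(l + 4)*(l^2 + 3*l - 4) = (l - 4)*(l - 1)*(l + 1)*(l + 4)*(l + 4)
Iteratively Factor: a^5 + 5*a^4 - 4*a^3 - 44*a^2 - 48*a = (a - 3)*(a^4 + 8*a^3 + 20*a^2 + 16*a) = (a - 3)*(a + 4)*(a^3 + 4*a^2 + 4*a) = a*(a - 3)*(a + 4)*(a^2 + 4*a + 4) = a*(a - 3)*(a + 2)*(a + 4)*(a + 2)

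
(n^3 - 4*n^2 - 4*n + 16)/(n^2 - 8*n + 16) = (n^2 - 4)/(n - 4)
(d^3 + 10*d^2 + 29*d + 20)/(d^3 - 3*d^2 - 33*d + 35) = (d^2 + 5*d + 4)/(d^2 - 8*d + 7)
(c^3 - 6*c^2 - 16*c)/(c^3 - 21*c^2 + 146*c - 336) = c*(c + 2)/(c^2 - 13*c + 42)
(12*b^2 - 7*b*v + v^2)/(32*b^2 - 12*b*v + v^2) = (-3*b + v)/(-8*b + v)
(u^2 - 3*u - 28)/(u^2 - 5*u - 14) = (u + 4)/(u + 2)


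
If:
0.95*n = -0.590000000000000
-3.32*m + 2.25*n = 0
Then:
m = -0.42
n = -0.62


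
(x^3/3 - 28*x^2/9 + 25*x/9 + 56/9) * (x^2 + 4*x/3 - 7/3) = x^5/3 - 8*x^4/3 - 58*x^3/27 + 464*x^2/27 + 49*x/27 - 392/27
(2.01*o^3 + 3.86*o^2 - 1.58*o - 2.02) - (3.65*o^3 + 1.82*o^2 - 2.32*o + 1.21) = -1.64*o^3 + 2.04*o^2 + 0.74*o - 3.23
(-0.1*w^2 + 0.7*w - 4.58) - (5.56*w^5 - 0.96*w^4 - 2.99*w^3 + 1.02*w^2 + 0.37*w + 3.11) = -5.56*w^5 + 0.96*w^4 + 2.99*w^3 - 1.12*w^2 + 0.33*w - 7.69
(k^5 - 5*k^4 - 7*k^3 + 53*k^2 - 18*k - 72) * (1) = k^5 - 5*k^4 - 7*k^3 + 53*k^2 - 18*k - 72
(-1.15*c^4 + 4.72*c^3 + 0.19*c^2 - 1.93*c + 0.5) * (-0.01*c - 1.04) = 0.0115*c^5 + 1.1488*c^4 - 4.9107*c^3 - 0.1783*c^2 + 2.0022*c - 0.52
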